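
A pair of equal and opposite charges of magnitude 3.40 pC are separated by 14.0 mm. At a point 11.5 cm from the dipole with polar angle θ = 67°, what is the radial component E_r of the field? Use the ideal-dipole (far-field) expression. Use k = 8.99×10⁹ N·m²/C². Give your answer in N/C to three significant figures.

Dipole moment p = qd = (3.40×10⁻¹² C)(0.0140 m) = 4.76×10⁻¹⁴ C·m.
For a dipole, E_r = (2kp cosθ)/r³.
kp/r³ = (8.99×10⁹)(4.76×10⁻¹⁴)/(0.115)³ = 0.2814 N/C.
E_r = 2·0.2814·cos67° = 0.2199 N/C.

E_r ≈ 0.220 N/C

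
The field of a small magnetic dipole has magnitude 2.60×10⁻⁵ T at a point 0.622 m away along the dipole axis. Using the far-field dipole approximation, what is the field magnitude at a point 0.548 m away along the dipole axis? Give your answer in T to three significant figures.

B ≈ 3.80×10⁻⁵ T

Dipole fields scale as 1/r³ in the far field; the geometry is the same at both points.
B₂ = B₁ · (r₁/r₂)³ = 2.60×10⁻⁵ · (0.622/0.548)³.
(r₁/r₂)³ = (1.135)³ = 1.462.
B₂ ≈ 3.802×10⁻⁵ T.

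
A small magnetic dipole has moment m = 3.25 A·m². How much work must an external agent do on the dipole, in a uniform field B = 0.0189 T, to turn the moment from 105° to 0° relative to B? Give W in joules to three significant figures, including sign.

W_ext = ΔU = −mB cosθ₂ + mB cosθ₁ = mB(cosθ₁ − cosθ₂).
W = (3.25)(0.0189)·(cos105° − cos0°) = (0.06142)·(-1.2588) = -0.07732 J.

W ≈ -0.0773 J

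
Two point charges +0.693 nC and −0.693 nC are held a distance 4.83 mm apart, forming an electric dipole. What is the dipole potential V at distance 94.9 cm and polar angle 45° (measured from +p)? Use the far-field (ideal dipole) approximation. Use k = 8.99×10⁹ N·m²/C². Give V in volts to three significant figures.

Dipole moment p = qd = (6.93×10⁻¹⁰ C)(0.00483 m) = 3.347×10⁻¹² C·m.
The dipole potential is V = kp cosθ / r².
V = (8.99×10⁹)(3.347×10⁻¹²)·cos45° / (0.949)² = 0.02362 V.

V ≈ 0.0236 V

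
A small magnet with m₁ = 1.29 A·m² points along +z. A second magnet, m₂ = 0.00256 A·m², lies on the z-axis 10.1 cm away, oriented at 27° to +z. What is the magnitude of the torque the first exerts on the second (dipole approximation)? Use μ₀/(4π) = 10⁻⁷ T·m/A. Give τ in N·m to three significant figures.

τ ≈ 2.91×10⁻⁷ N·m

Dipole B is on the axis of dipole A, so B₁ there is axial: B₁ = (μ₀/4π)·2m₁/r³ along +z.
B₁ = 2(10⁻⁷)(1.29)/(0.101)³ = 2.504×10⁻⁴ T.
τ = m₂ B₁ sinθ.
τ = (0.00256)(2.504×10⁻⁴)·sin27° = 2.910×10⁻⁷ N·m.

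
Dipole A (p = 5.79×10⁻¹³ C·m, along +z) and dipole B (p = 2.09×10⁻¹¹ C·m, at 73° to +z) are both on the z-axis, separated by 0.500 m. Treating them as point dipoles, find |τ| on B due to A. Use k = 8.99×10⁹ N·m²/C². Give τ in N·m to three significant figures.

The second dipole sits on the axis of the first, so the field there is axial: E₁ = 2kp₁/r³ along +z.
E₁ = 2(8.99×10⁹)(5.79×10⁻¹³)/(0.500)³ = 0.08328 N/C.
Torque on the second dipole: τ = p₂ E₁ sinθ.
τ = (2.09×10⁻¹¹)(0.08328)·sin73° = 1.665×10⁻¹² N·m.

τ ≈ 1.66×10⁻¹² N·m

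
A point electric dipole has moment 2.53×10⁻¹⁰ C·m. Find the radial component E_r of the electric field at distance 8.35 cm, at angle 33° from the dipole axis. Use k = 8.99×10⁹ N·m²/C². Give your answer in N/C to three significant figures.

E_r ≈ 6550 N/C

For a dipole, E_r = (2kp cosθ)/r³.
kp/r³ = (8.99×10⁹)(2.53×10⁻¹⁰)/(0.0835)³ = 3907 N/C.
E_r = 2·3907·cos33° = 6553 N/C.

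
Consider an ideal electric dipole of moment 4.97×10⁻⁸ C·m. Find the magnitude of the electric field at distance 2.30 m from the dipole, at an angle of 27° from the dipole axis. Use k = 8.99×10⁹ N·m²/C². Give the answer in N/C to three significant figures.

E ≈ 67.5 N/C

At angle θ the dipole field magnitude is E = (kp/r³)·√(1 + 3cos²θ).
kp/r³ = (8.99×10⁹)(4.97×10⁻⁸) / (2.30)³ = 36.72 N/C.
√(1 + 3cos²27°) = √(1 + 3·0.7939) = √3.3817 ≈ 1.8389.
E ≈ 36.72 × 1.839 = 67.53 N/C.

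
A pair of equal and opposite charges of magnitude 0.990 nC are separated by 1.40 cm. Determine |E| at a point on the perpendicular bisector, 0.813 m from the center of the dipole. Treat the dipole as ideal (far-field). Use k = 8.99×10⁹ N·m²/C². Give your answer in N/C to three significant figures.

E ≈ 0.232 N/C

Dipole moment p = qd = (9.90×10⁻¹⁰ C)(0.0140 m) = 1.386×10⁻¹¹ C·m.
On the perpendicular bisector E = kp/r³ (half the axial value at the same distance).
E = (8.99×10⁹)(1.386×10⁻¹¹) / (0.813)³ = 0.2319 N/C.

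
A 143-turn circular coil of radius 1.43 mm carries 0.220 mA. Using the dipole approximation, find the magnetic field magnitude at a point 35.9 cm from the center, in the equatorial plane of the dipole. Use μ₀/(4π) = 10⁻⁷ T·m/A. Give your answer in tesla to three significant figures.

m = NIA = NIπa² = 143·(2.20×10⁻⁴)·π·(0.00143)² = 2.021×10⁻⁷ A·m².
In the equatorial plane B = (μ₀/4π)·m/r³ (half the axial value).
B = (10⁻⁷)·(2.021×10⁻⁷) / (0.359)³ = 4.368×10⁻¹³ T.

B ≈ 4.37×10⁻¹³ T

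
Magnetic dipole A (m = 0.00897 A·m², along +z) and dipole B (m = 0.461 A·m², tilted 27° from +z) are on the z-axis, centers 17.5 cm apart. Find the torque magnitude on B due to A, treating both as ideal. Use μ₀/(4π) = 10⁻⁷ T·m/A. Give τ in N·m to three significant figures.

τ ≈ 7.01×10⁻⁸ N·m

Dipole B is on the axis of dipole A, so B₁ there is axial: B₁ = (μ₀/4π)·2m₁/r³ along +z.
B₁ = 2(10⁻⁷)(0.00897)/(0.175)³ = 3.347×10⁻⁷ T.
τ = m₂ B₁ sinθ.
τ = (0.461)(3.347×10⁻⁷)·sin27° = 7.006×10⁻⁸ N·m.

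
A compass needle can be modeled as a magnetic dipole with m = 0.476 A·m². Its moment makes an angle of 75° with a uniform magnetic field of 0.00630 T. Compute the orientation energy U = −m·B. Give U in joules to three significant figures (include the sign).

U ≈ -7.76×10⁻⁴ J

U = −m·B = −mB cosθ.
U = −(0.476)(0.00630)·cos75° = -7.761×10⁻⁴ J.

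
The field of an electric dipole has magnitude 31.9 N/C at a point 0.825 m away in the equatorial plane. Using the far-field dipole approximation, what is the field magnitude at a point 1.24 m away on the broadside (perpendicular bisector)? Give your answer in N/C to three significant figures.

Dipole fields scale as 1/r³ in the far field; the geometry is the same at both points.
E₂ = E₁ · (r₁/r₂)³ = 31.9 · (0.825/1.24)³.
(r₁/r₂)³ = (0.6653)³ = 0.2945.
E₂ ≈ 9.395 N/C.

E ≈ 9.39 N/C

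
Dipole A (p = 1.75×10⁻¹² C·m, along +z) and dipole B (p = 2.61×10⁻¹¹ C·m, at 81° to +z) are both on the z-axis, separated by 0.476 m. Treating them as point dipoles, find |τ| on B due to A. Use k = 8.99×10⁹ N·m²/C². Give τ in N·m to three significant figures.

The second dipole sits on the axis of the first, so the field there is axial: E₁ = 2kp₁/r³ along +z.
E₁ = 2(8.99×10⁹)(1.75×10⁻¹²)/(0.476)³ = 0.2917 N/C.
Torque on the second dipole: τ = p₂ E₁ sinθ.
τ = (2.61×10⁻¹¹)(0.2917)·sin81° = 7.521×10⁻¹² N·m.

τ ≈ 7.52×10⁻¹² N·m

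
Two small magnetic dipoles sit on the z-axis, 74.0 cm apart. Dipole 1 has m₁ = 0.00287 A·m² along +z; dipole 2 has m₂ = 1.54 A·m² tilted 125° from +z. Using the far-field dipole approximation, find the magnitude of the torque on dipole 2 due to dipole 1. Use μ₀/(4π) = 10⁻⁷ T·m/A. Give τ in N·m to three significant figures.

Dipole B is on the axis of dipole A, so B₁ there is axial: B₁ = (μ₀/4π)·2m₁/r³ along +z.
B₁ = 2(10⁻⁷)(0.00287)/(0.740)³ = 1.417×10⁻⁹ T.
τ = m₂ B₁ sinθ.
τ = (1.54)(1.417×10⁻⁹)·sin125° = 1.787×10⁻⁹ N·m.

τ ≈ 1.79×10⁻⁹ N·m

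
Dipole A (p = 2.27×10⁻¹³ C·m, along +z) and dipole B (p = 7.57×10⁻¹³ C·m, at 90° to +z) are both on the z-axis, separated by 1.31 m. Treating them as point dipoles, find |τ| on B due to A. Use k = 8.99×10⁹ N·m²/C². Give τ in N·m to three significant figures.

τ ≈ 1.37×10⁻¹⁵ N·m

The second dipole sits on the axis of the first, so the field there is axial: E₁ = 2kp₁/r³ along +z.
E₁ = 2(8.99×10⁹)(2.27×10⁻¹³)/(1.31)³ = 0.001816 N/C.
Torque on the second dipole: τ = p₂ E₁ sinθ.
τ = (7.57×10⁻¹³)(0.001816)·sin90° = 1.374×10⁻¹⁵ N·m.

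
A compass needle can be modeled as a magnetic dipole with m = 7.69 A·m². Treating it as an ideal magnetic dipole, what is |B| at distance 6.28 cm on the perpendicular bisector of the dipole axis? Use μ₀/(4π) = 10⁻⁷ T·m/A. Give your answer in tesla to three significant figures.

B ≈ 0.00310 T

In the equatorial plane B = (μ₀/4π)·m/r³ (half the axial value).
B = (10⁻⁷)·(7.69) / (0.0628)³ = 0.003105 T.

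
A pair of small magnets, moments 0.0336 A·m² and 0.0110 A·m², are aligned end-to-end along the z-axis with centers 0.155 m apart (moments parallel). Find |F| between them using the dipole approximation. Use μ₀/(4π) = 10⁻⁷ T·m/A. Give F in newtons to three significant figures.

F ≈ 3.84×10⁻⁷ N

On-axis B of dipole 1: B = (μ₀/4π)·2m₁/r³. Force on dipole 2: F = m₂·dB/dr.
dB/dr = −(μ₀/4π)·6m₁/r⁴, so |F| = (μ₀/4π)·6m₁m₂/r⁴.
F = 6(10⁻⁷)(0.0336)(0.0110)/(0.155)⁴ = 3.842×10⁻⁷ N.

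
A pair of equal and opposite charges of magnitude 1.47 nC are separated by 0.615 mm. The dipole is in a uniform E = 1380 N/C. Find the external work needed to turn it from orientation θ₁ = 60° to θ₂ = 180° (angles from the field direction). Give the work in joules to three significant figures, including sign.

W ≈ 1.87×10⁻⁹ J

Dipole moment p = qd = (1.47×10⁻⁹ C)(6.15×10⁻⁴ m) = 9.041×10⁻¹³ C·m.
W_ext = ΔU = U(θ₂) − U(θ₁) = −pE cosθ₂ − (−pE cosθ₁) = pE(cosθ₁ − cosθ₂).
W = (9.041×10⁻¹³)(1380)·(cos60° − cos180°) = (1.248×10⁻⁹)·(+1.5000) = 1.871×10⁻⁹ J.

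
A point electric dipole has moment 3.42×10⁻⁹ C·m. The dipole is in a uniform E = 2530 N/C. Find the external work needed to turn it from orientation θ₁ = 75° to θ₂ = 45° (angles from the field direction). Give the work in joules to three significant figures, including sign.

W ≈ -3.88×10⁻⁶ J

W_ext = ΔU = U(θ₂) − U(θ₁) = −pE cosθ₂ − (−pE cosθ₁) = pE(cosθ₁ − cosθ₂).
W = (3.42×10⁻⁹)(2530)·(cos75° − cos45°) = (8.653×10⁻⁶)·(-0.4483) = -3.879×10⁻⁶ J.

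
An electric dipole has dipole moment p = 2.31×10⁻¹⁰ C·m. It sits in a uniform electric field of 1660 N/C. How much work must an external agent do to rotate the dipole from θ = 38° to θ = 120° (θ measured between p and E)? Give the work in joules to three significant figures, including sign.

W_ext = ΔU = U(θ₂) − U(θ₁) = −pE cosθ₂ − (−pE cosθ₁) = pE(cosθ₁ − cosθ₂).
W = (2.31×10⁻¹⁰)(1660)·(cos38° − cos120°) = (3.835×10⁻⁷)·(+1.2880) = 4.939×10⁻⁷ J.

W ≈ 4.94×10⁻⁷ J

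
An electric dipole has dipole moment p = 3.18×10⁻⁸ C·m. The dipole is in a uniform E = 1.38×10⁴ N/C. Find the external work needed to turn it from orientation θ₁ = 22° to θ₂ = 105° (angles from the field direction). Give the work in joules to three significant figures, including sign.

W_ext = ΔU = U(θ₂) − U(θ₁) = −pE cosθ₂ − (−pE cosθ₁) = pE(cosθ₁ − cosθ₂).
W = (3.18×10⁻⁸)(1.38×10⁴)·(cos22° − cos105°) = (4.388×10⁻⁴)·(+1.1860) = 5.205×10⁻⁴ J.

W ≈ 5.20×10⁻⁴ J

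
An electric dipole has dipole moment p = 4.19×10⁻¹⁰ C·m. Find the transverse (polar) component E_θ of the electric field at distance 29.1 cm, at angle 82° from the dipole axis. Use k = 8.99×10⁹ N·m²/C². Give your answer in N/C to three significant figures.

For a dipole, E_θ = (kp sinθ)/r³.
kp/r³ = (8.99×10⁹)(4.19×10⁻¹⁰)/(0.291)³ = 152.9 N/C.
E_θ = 152.9·sin82° = 151.4 N/C.

E_θ ≈ 151 N/C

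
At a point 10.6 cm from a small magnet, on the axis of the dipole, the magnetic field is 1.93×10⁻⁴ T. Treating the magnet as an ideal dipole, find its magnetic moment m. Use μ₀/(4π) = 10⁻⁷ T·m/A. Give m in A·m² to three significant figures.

m ≈ 1.15 A·m²

On axis B = (μ₀/4π)·2m/r³, so m = Br³·4π/(μ₀·2).
m = (1.93×10⁻⁴)·(0.106)³ / (2·10⁻⁷) = 1.149 A·m².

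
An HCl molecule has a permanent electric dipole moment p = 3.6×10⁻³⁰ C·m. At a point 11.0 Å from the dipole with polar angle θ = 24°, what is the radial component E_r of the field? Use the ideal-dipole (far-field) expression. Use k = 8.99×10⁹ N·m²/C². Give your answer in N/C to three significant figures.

E_r ≈ 4.44×10⁷ N/C

For a dipole, E_r = (2kp cosθ)/r³.
kp/r³ = (8.99×10⁹)(3.60×10⁻³⁰)/(1.10×10⁻⁹)³ = 2.432×10⁷ N/C.
E_r = 2·2.432×10⁷·cos24° = 4.443×10⁷ N/C.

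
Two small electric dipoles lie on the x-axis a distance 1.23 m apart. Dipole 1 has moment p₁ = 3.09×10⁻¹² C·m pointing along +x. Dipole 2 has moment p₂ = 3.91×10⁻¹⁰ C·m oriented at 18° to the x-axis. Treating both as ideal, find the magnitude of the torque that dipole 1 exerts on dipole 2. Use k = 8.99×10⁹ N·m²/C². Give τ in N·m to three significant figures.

The second dipole sits on the axis of the first, so the field there is axial: E₁ = 2kp₁/r³ along +x.
E₁ = 2(8.99×10⁹)(3.09×10⁻¹²)/(1.23)³ = 0.02986 N/C.
Torque on the second dipole: τ = p₂ E₁ sinθ.
τ = (3.91×10⁻¹⁰)(0.02986)·sin18° = 3.607×10⁻¹² N·m.

τ ≈ 3.61×10⁻¹² N·m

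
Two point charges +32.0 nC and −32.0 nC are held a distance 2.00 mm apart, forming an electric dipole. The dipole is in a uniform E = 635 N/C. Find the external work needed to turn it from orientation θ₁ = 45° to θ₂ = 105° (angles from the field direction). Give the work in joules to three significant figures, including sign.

W ≈ 3.93×10⁻⁸ J

Dipole moment p = qd = (3.20×10⁻⁸ C)(0.00200 m) = 6.40×10⁻¹¹ C·m.
W_ext = ΔU = U(θ₂) − U(θ₁) = −pE cosθ₂ − (−pE cosθ₁) = pE(cosθ₁ − cosθ₂).
W = (6.40×10⁻¹¹)(635)·(cos45° − cos105°) = (4.064×10⁻⁸)·(+0.9659) = 3.926×10⁻⁸ J.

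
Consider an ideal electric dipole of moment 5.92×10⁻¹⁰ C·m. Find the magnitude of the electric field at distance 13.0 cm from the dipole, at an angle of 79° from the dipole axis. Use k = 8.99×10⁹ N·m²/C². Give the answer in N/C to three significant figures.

E ≈ 2550 N/C

At angle θ the dipole field magnitude is E = (kp/r³)·√(1 + 3cos²θ).
kp/r³ = (8.99×10⁹)(5.92×10⁻¹⁰) / (0.130)³ = 2422 N/C.
√(1 + 3cos²79°) = √(1 + 3·0.0364) = √1.1092 ≈ 1.0532.
E ≈ 2422 × 1.053 = 2551 N/C.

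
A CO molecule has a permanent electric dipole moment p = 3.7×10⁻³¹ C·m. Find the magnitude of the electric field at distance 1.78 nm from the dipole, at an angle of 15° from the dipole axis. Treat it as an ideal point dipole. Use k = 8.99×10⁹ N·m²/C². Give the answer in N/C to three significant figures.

At angle θ the dipole field magnitude is E = (kp/r³)·√(1 + 3cos²θ).
kp/r³ = (8.99×10⁹)(3.70×10⁻³¹) / (1.78×10⁻⁹)³ = 5.898×10⁵ N/C.
√(1 + 3cos²15°) = √(1 + 3·0.9330) = √3.7990 ≈ 1.9491.
E ≈ 5.898×10⁵ × 1.949 = 1.150×10⁶ N/C.

E ≈ 1.15×10⁶ N/C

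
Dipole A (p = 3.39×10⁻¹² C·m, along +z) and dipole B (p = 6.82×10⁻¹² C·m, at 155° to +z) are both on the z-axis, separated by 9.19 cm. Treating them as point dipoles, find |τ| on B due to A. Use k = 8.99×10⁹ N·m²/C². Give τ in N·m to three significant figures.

The second dipole sits on the axis of the first, so the field there is axial: E₁ = 2kp₁/r³ along +z.
E₁ = 2(8.99×10⁹)(3.39×10⁻¹²)/(0.0919)³ = 78.53 N/C.
Torque on the second dipole: τ = p₂ E₁ sinθ.
τ = (6.82×10⁻¹²)(78.53)·sin155° = 2.263×10⁻¹⁰ N·m.

τ ≈ 2.26×10⁻¹⁰ N·m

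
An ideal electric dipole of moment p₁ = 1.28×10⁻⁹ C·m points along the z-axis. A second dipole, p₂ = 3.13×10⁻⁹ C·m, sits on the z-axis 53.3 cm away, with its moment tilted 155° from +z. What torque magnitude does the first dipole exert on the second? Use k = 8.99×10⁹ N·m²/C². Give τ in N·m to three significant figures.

τ ≈ 2.01×10⁻⁷ N·m

The second dipole sits on the axis of the first, so the field there is axial: E₁ = 2kp₁/r³ along +z.
E₁ = 2(8.99×10⁹)(1.28×10⁻⁹)/(0.533)³ = 152.0 N/C.
Torque on the second dipole: τ = p₂ E₁ sinθ.
τ = (3.13×10⁻⁹)(152.0)·sin155° = 2.011×10⁻⁷ N·m.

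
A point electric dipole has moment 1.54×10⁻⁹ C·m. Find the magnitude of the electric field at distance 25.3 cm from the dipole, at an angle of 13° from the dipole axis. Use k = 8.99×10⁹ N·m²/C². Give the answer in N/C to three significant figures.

At angle θ the dipole field magnitude is E = (kp/r³)·√(1 + 3cos²θ).
kp/r³ = (8.99×10⁹)(1.54×10⁻⁹) / (0.253)³ = 854.9 N/C.
√(1 + 3cos²13°) = √(1 + 3·0.9494) = √3.8482 ≈ 1.9617.
E ≈ 854.9 × 1.962 = 1677 N/C.

E ≈ 1680 N/C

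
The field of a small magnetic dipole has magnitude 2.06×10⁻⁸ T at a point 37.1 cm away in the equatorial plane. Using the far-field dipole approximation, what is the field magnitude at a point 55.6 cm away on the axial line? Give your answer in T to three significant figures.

Dipole fields scale as 1/r³ in the far field.
The axial field is twice the equatorial field at the same r, so the geometry factor is 2/1.
B₂ = B₁ · (2/1) · (r₁/r₂)³ = 2.06×10⁻⁸ · 2 · (37.1/55.6)³.
(r₁/r₂)³ = (0.6673)³ = 0.2971.
B₂ ≈ 1.224×10⁻⁸ T.

B ≈ 1.22×10⁻⁸ T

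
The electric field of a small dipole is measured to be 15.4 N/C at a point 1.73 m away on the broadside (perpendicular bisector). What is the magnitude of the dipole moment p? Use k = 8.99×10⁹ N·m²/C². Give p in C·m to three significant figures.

In the equatorial plane E = kp/r³, so p = Er³/(k).
p = (15.4)·(1.73)³ / (8.99×10⁹) = 8.870×10⁻⁹ C·m.

p ≈ 8.87×10⁻⁹ C·m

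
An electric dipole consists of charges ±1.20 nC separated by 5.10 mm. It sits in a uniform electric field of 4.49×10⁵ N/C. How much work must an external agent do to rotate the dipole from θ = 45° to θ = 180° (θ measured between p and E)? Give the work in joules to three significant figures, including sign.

W ≈ 4.69×10⁻⁶ J

Dipole moment p = qd = (1.20×10⁻⁹ C)(0.00510 m) = 6.12×10⁻¹² C·m.
W_ext = ΔU = U(θ₂) − U(θ₁) = −pE cosθ₂ − (−pE cosθ₁) = pE(cosθ₁ − cosθ₂).
W = (6.12×10⁻¹²)(4.49×10⁵)·(cos45° − cos180°) = (2.748×10⁻⁶)·(+1.7071) = 4.691×10⁻⁶ J.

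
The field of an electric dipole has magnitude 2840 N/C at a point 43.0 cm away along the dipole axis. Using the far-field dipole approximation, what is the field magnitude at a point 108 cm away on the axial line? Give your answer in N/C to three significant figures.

Dipole fields scale as 1/r³ in the far field; the geometry is the same at both points.
E₂ = E₁ · (r₁/r₂)³ = 2840 · (43.0/108)³.
(r₁/r₂)³ = (0.3981)³ = 0.06312.
E₂ ≈ 179.2 N/C.

E ≈ 179 N/C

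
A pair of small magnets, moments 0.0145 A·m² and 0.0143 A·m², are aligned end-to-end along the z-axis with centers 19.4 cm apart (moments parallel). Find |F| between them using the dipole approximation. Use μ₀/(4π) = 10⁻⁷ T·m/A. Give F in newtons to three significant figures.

F ≈ 8.78×10⁻⁸ N

On-axis B of dipole 1: B = (μ₀/4π)·2m₁/r³. Force on dipole 2: F = m₂·dB/dr.
dB/dr = −(μ₀/4π)·6m₁/r⁴, so |F| = (μ₀/4π)·6m₁m₂/r⁴.
F = 6(10⁻⁷)(0.0145)(0.0143)/(0.194)⁴ = 8.783×10⁻⁸ N.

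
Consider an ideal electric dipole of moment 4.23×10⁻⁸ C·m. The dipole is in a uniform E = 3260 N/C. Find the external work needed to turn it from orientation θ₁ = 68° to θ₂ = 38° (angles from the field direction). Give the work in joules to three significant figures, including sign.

W_ext = ΔU = U(θ₂) − U(θ₁) = −pE cosθ₂ − (−pE cosθ₁) = pE(cosθ₁ − cosθ₂).
W = (4.23×10⁻⁸)(3260)·(cos68° − cos38°) = (1.379×10⁻⁴)·(-0.4134) = -5.701×10⁻⁵ J.

W ≈ -5.70×10⁻⁵ J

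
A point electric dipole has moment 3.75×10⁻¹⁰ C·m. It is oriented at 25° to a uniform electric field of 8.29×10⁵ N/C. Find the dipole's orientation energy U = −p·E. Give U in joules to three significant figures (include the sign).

U = −p·E = −pE cosθ.
U = −(3.75×10⁻¹⁰)(8.29×10⁵)·cos25° = -2.817×10⁻⁴ J.

U ≈ -2.82×10⁻⁴ J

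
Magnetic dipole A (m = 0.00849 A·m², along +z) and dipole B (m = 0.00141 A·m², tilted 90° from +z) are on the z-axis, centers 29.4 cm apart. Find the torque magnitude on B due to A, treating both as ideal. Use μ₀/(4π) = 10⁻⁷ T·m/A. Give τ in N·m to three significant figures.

τ ≈ 9.42×10⁻¹¹ N·m

Dipole B is on the axis of dipole A, so B₁ there is axial: B₁ = (μ₀/4π)·2m₁/r³ along +z.
B₁ = 2(10⁻⁷)(0.00849)/(0.294)³ = 6.682×10⁻⁸ T.
τ = m₂ B₁ sinθ.
τ = (0.00141)(6.682×10⁻⁸)·sin90° = 9.421×10⁻¹¹ N·m.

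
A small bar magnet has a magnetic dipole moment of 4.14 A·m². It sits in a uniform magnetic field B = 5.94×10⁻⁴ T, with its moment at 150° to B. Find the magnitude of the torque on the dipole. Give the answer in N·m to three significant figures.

τ ≈ 0.00123 N·m

Torque on a magnetic dipole: τ = mB sinθ.
τ = (4.14)(5.94×10⁻⁴)·sin150° = 0.001230 N·m.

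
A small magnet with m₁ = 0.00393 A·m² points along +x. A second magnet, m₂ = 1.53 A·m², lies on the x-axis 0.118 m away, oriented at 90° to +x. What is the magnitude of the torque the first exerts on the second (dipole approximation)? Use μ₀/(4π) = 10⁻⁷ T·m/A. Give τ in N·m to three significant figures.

Dipole B is on the axis of dipole A, so B₁ there is axial: B₁ = (μ₀/4π)·2m₁/r³ along +x.
B₁ = 2(10⁻⁷)(0.00393)/(0.118)³ = 4.784×10⁻⁷ T.
τ = m₂ B₁ sinθ.
τ = (1.53)(4.784×10⁻⁷)·sin90° = 7.319×10⁻⁷ N·m.

τ ≈ 7.32×10⁻⁷ N·m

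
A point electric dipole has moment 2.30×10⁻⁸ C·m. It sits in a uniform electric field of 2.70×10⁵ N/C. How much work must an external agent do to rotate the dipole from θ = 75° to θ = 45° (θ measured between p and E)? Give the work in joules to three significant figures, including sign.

W_ext = ΔU = U(θ₂) − U(θ₁) = −pE cosθ₂ − (−pE cosθ₁) = pE(cosθ₁ − cosθ₂).
W = (2.30×10⁻⁸)(2.70×10⁵)·(cos75° − cos45°) = (0.006210)·(-0.4483) = -0.002784 J.

W ≈ -0.00278 J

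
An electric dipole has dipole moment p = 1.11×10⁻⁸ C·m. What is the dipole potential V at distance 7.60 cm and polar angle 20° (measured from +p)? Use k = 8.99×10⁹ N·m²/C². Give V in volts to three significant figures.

The dipole potential is V = kp cosθ / r².
V = (8.99×10⁹)(1.11×10⁻⁸)·cos20° / (0.0760)² = 1.623×10⁴ V.

V ≈ 1.62×10⁴ V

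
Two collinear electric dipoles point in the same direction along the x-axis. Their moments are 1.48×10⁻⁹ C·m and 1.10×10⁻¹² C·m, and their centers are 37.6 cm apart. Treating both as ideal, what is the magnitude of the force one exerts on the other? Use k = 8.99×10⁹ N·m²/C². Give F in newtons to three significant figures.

On-axis field of dipole 1 at distance r: E = 2kp₁/r³. Force on dipole 2 is F = p₂·dE/dr (gradient along axis).
dE/dr = −6kp₁/r⁴, so |F| = 6kp₁p₂/r⁴ (attractive for aligned moments).
F = 6(8.99×10⁹)(1.48×10⁻⁹)(1.10×10⁻¹²)/(0.376)⁴ = 4.394×10⁻⁹ N.

F ≈ 4.39×10⁻⁹ N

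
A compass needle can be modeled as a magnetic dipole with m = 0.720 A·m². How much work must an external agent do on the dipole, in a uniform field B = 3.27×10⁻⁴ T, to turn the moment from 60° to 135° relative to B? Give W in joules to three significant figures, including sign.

W ≈ 2.84×10⁻⁴ J

W_ext = ΔU = −mB cosθ₂ + mB cosθ₁ = mB(cosθ₁ − cosθ₂).
W = (0.720)(3.27×10⁻⁴)·(cos60° − cos135°) = (2.354×10⁻⁴)·(+1.2071) = 2.842×10⁻⁴ J.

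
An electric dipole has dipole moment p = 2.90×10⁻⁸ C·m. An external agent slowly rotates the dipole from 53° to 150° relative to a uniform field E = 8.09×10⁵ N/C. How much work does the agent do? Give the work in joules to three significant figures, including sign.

W_ext = ΔU = U(θ₂) − U(θ₁) = −pE cosθ₂ − (−pE cosθ₁) = pE(cosθ₁ − cosθ₂).
W = (2.90×10⁻⁸)(8.09×10⁵)·(cos53° − cos150°) = (0.02346)·(+1.4678) = 0.03444 J.

W ≈ 0.0344 J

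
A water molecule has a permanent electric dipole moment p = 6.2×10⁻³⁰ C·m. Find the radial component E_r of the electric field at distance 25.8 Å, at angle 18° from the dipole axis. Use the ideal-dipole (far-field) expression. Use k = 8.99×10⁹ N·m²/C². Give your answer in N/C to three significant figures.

E_r ≈ 6.17×10⁶ N/C

For a dipole, E_r = (2kp cosθ)/r³.
kp/r³ = (8.99×10⁹)(6.20×10⁻³⁰)/(2.58×10⁻⁹)³ = 3.246×10⁶ N/C.
E_r = 2·3.246×10⁶·cos18° = 6.173×10⁶ N/C.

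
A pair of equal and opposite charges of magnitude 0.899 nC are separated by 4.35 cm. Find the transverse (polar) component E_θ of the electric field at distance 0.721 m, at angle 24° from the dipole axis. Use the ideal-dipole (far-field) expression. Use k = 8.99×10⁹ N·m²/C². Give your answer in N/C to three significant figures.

Dipole moment p = qd = (8.99×10⁻¹⁰ C)(0.0435 m) = 3.911×10⁻¹¹ C·m.
For a dipole, E_θ = (kp sinθ)/r³.
kp/r³ = (8.99×10⁹)(3.911×10⁻¹¹)/(0.721)³ = 0.9381 N/C.
E_θ = 0.9381·sin24° = 0.3816 N/C.

E_θ ≈ 0.382 N/C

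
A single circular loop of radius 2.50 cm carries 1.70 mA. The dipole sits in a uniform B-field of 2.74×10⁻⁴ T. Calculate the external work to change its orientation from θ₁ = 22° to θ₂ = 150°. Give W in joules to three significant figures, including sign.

W ≈ 1.64×10⁻⁹ J

Magnetic moment m = IA = Iπa² = (0.00170)·π·(0.0250)² = 3.338×10⁻⁶ A·m².
W_ext = ΔU = −mB cosθ₂ + mB cosθ₁ = mB(cosθ₁ − cosθ₂).
W = (3.338×10⁻⁶)(2.74×10⁻⁴)·(cos22° − cos150°) = (9.146×10⁻¹⁰)·(+1.7932) = 1.640×10⁻⁹ J.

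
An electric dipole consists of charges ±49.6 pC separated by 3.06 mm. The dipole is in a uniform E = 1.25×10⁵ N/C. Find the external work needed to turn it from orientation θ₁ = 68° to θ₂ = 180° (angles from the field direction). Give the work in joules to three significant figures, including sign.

Dipole moment p = qd = (4.96×10⁻¹¹ C)(0.00306 m) = 1.518×10⁻¹³ C·m.
W_ext = ΔU = U(θ₂) − U(θ₁) = −pE cosθ₂ − (−pE cosθ₁) = pE(cosθ₁ − cosθ₂).
W = (1.518×10⁻¹³)(1.25×10⁵)·(cos68° − cos180°) = (1.898×10⁻⁸)·(+1.3746) = 2.608×10⁻⁸ J.

W ≈ 2.61×10⁻⁸ J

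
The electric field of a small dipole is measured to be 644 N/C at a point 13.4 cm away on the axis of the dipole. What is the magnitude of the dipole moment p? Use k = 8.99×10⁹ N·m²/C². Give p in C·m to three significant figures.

p ≈ 8.62×10⁻¹¹ C·m

On axis E = 2kp/r³, so p = Er³/(2k).
p = (644)·(0.134)³ / (2·8.99×10⁹) = 8.618×10⁻¹¹ C·m.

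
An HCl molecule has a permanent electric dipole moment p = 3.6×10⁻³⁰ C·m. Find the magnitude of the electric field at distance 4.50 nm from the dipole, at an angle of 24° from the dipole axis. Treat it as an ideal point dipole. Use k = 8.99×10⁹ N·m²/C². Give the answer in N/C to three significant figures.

E ≈ 6.65×10⁵ N/C

At angle θ the dipole field magnitude is E = (kp/r³)·√(1 + 3cos²θ).
kp/r³ = (8.99×10⁹)(3.60×10⁻³⁰) / (4.50×10⁻⁹)³ = 3.552×10⁵ N/C.
√(1 + 3cos²24°) = √(1 + 3·0.8346) = √3.5037 ≈ 1.8718.
E ≈ 3.552×10⁵ × 1.872 = 6.648×10⁵ N/C.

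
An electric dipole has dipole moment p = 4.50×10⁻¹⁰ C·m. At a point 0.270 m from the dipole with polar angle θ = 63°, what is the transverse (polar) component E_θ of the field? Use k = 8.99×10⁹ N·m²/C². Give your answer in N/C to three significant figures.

For a dipole, E_θ = (kp sinθ)/r³.
kp/r³ = (8.99×10⁹)(4.50×10⁻¹⁰)/(0.270)³ = 205.5 N/C.
E_θ = 205.5·sin63° = 183.1 N/C.

E_θ ≈ 183 N/C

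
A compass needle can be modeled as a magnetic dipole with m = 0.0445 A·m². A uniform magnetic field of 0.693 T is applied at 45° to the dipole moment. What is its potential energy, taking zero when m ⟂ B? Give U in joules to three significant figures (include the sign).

U = −m·B = −mB cosθ.
U = −(0.0445)(0.693)·cos45° = -0.02181 J.

U ≈ -0.0218 J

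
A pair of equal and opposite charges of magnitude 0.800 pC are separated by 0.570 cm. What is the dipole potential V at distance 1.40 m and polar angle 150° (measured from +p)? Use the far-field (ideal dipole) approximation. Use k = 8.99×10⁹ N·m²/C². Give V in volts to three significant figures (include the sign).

V ≈ -1.81×10⁻⁵ V

Dipole moment p = qd = (8.00×10⁻¹³ C)(0.00570 m) = 4.56×10⁻¹⁵ C·m.
The dipole potential is V = kp cosθ / r².
V = (8.99×10⁹)(4.56×10⁻¹⁵)·cos150° / (1.40)² = -1.811×10⁻⁵ V.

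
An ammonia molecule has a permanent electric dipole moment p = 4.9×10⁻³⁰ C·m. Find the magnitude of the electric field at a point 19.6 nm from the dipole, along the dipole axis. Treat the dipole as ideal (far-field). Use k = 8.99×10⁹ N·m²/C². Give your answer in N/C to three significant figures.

On the dipole axis E = 2kp/r³.
E = 2·(8.99×10⁹)(4.90×10⁻³⁰) / (1.96×10⁻⁸)³ = 1.170×10⁴ N/C.

E ≈ 1.17×10⁴ N/C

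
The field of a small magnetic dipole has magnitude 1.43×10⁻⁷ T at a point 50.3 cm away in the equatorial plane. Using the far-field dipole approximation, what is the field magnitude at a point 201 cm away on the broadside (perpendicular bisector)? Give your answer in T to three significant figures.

Dipole fields scale as 1/r³ in the far field; the geometry is the same at both points.
B₂ = B₁ · (r₁/r₂)³ = 1.43×10⁻⁷ · (50.3/201)³.
(r₁/r₂)³ = (0.2502)³ = 0.01567.
B₂ ≈ 2.241×10⁻⁹ T.

B ≈ 2.24×10⁻⁹ T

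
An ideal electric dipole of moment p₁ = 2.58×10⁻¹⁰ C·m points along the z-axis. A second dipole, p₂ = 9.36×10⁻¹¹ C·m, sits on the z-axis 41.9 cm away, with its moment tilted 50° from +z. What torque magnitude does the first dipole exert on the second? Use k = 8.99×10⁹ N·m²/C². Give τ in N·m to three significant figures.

The second dipole sits on the axis of the first, so the field there is axial: E₁ = 2kp₁/r³ along +z.
E₁ = 2(8.99×10⁹)(2.58×10⁻¹⁰)/(0.419)³ = 63.06 N/C.
Torque on the second dipole: τ = p₂ E₁ sinθ.
τ = (9.36×10⁻¹¹)(63.06)·sin50° = 4.522×10⁻⁹ N·m.

τ ≈ 4.52×10⁻⁹ N·m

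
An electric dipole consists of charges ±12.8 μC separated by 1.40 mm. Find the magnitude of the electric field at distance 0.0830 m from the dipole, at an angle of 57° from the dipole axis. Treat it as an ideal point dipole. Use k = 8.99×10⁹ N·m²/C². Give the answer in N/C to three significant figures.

E ≈ 3.87×10⁵ N/C

Dipole moment p = qd = (1.28×10⁻⁵ C)(0.00140 m) = 1.792×10⁻⁸ C·m.
At angle θ the dipole field magnitude is E = (kp/r³)·√(1 + 3cos²θ).
kp/r³ = (8.99×10⁹)(1.792×10⁻⁸) / (0.0830)³ = 2.817×10⁵ N/C.
√(1 + 3cos²57°) = √(1 + 3·0.2966) = √1.8899 ≈ 1.3747.
E ≈ 2.817×10⁵ × 1.375 = 3.873×10⁵ N/C.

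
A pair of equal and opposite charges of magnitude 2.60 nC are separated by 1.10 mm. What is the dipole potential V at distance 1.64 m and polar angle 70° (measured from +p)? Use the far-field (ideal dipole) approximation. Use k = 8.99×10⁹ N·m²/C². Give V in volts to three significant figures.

V ≈ 0.00327 V

Dipole moment p = qd = (2.60×10⁻⁹ C)(0.00110 m) = 2.86×10⁻¹² C·m.
The dipole potential is V = kp cosθ / r².
V = (8.99×10⁹)(2.86×10⁻¹²)·cos70° / (1.64)² = 0.003270 V.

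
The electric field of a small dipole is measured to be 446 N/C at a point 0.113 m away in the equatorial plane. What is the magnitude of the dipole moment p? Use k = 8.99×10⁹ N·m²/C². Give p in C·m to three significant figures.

In the equatorial plane E = kp/r³, so p = Er³/(k).
p = (446)·(0.113)³ / (8.99×10⁹) = 7.158×10⁻¹¹ C·m.

p ≈ 7.16×10⁻¹¹ C·m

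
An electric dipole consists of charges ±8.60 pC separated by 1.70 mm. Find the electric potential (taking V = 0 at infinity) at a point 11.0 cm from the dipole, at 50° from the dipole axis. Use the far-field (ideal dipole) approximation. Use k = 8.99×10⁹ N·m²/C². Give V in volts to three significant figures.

V ≈ 0.00698 V

Dipole moment p = qd = (8.60×10⁻¹² C)(0.00170 m) = 1.462×10⁻¹⁴ C·m.
The dipole potential is V = kp cosθ / r².
V = (8.99×10⁹)(1.462×10⁻¹⁴)·cos50° / (0.110)² = 0.006982 V.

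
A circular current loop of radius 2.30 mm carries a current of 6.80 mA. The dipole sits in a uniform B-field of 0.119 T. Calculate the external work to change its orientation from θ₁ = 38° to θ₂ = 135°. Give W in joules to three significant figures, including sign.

W ≈ 2.01×10⁻⁸ J

Magnetic moment m = IA = Iπa² = (0.00680)·π·(0.00230)² = 1.13×10⁻⁷ A·m².
W_ext = ΔU = −mB cosθ₂ + mB cosθ₁ = mB(cosθ₁ − cosθ₂).
W = (1.13×10⁻⁷)(0.119)·(cos38° − cos135°) = (1.345×10⁻⁸)·(+1.4951) = 2.010×10⁻⁸ J.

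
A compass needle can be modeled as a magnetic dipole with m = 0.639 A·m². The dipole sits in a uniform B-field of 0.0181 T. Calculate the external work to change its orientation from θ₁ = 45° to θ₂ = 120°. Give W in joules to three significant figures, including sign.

W ≈ 0.0140 J

W_ext = ΔU = −mB cosθ₂ + mB cosθ₁ = mB(cosθ₁ − cosθ₂).
W = (0.639)(0.0181)·(cos45° − cos120°) = (0.01157)·(+1.2071) = 0.01396 J.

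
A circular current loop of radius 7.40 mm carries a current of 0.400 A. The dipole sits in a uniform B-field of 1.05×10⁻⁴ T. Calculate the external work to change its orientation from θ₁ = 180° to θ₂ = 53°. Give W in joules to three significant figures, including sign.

Magnetic moment m = IA = Iπa² = (0.400)·π·(0.00740)² = 6.881×10⁻⁵ A·m².
W_ext = ΔU = −mB cosθ₂ + mB cosθ₁ = mB(cosθ₁ − cosθ₂).
W = (6.881×10⁻⁵)(1.05×10⁻⁴)·(cos180° − cos53°) = (7.225×10⁻⁹)·(-1.6018) = -1.157×10⁻⁸ J.

W ≈ -1.16×10⁻⁸ J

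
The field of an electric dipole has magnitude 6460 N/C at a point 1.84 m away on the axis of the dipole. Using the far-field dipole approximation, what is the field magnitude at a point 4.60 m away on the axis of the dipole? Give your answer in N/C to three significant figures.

Dipole fields scale as 1/r³ in the far field; the geometry is the same at both points.
E₂ = E₁ · (r₁/r₂)³ = 6460 · (1.84/4.60)³.
(r₁/r₂)³ = (0.4)³ = 0.064.
E₂ ≈ 413.4 N/C.

E ≈ 413 N/C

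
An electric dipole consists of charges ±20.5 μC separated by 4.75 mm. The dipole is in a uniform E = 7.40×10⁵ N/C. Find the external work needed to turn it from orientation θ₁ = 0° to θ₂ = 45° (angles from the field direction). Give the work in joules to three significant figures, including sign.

W ≈ 0.0211 J

Dipole moment p = qd = (2.05×10⁻⁵ C)(0.00475 m) = 9.738×10⁻⁸ C·m.
W_ext = ΔU = U(θ₂) − U(θ₁) = −pE cosθ₂ − (−pE cosθ₁) = pE(cosθ₁ − cosθ₂).
W = (9.738×10⁻⁸)(7.40×10⁵)·(cos0° − cos45°) = (0.07206)·(+0.2929) = 0.02111 J.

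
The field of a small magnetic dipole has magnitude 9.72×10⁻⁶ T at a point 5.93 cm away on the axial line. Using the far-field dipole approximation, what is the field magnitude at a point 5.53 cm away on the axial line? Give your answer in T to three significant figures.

B ≈ 1.20×10⁻⁵ T

Dipole fields scale as 1/r³ in the far field; the geometry is the same at both points.
B₂ = B₁ · (r₁/r₂)³ = 9.72×10⁻⁶ · (5.93/5.53)³.
(r₁/r₂)³ = (1.072)³ = 1.233.
B₂ ≈ 1.199×10⁻⁵ T.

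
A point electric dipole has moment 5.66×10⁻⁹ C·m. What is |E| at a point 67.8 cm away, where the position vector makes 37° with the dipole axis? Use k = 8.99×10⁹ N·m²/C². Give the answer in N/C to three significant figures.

E ≈ 279 N/C

At angle θ the dipole field magnitude is E = (kp/r³)·√(1 + 3cos²θ).
kp/r³ = (8.99×10⁹)(5.66×10⁻⁹) / (0.678)³ = 163.3 N/C.
√(1 + 3cos²37°) = √(1 + 3·0.6378) = √2.9135 ≈ 1.7069.
E ≈ 163.3 × 1.707 = 278.7 N/C.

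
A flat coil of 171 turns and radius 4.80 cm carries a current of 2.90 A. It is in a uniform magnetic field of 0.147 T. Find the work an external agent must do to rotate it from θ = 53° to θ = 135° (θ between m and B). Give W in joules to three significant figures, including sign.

m = NIA = NIπa² = 171·(2.90)·π·(0.0480)² = 3.589 A·m².
W_ext = ΔU = −mB cosθ₂ + mB cosθ₁ = mB(cosθ₁ − cosθ₂).
W = (3.589)(0.147)·(cos53° − cos135°) = (0.5276)·(+1.3089) = 0.6906 J.

W ≈ 0.691 J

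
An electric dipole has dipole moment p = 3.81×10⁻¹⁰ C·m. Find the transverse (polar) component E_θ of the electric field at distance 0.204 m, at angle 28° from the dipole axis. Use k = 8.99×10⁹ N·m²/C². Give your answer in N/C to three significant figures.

E_θ ≈ 189 N/C

For a dipole, E_θ = (kp sinθ)/r³.
kp/r³ = (8.99×10⁹)(3.81×10⁻¹⁰)/(0.204)³ = 403.5 N/C.
E_θ = 403.5·sin28° = 189.4 N/C.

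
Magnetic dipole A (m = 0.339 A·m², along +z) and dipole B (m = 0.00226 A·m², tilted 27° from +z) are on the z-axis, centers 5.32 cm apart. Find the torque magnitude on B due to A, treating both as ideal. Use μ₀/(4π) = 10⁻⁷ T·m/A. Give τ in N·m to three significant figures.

τ ≈ 4.62×10⁻⁷ N·m

Dipole B is on the axis of dipole A, so B₁ there is axial: B₁ = (μ₀/4π)·2m₁/r³ along +z.
B₁ = 2(10⁻⁷)(0.339)/(0.0532)³ = 4.503×10⁻⁴ T.
τ = m₂ B₁ sinθ.
τ = (0.00226)(4.503×10⁻⁴)·sin27° = 4.620×10⁻⁷ N·m.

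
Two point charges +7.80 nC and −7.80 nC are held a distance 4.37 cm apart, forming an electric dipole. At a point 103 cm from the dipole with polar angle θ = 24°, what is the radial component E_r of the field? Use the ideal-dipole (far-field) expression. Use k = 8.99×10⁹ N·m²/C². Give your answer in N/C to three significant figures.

Dipole moment p = qd = (7.80×10⁻⁹ C)(0.0437 m) = 3.409×10⁻¹⁰ C·m.
For a dipole, E_r = (2kp cosθ)/r³.
kp/r³ = (8.99×10⁹)(3.409×10⁻¹⁰)/(1.03)³ = 2.805 N/C.
E_r = 2·2.805·cos24° = 5.124 N/C.

E_r ≈ 5.12 N/C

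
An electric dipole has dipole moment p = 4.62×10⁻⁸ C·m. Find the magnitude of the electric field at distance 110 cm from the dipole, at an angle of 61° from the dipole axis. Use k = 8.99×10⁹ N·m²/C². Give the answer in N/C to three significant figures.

At angle θ the dipole field magnitude is E = (kp/r³)·√(1 + 3cos²θ).
kp/r³ = (8.99×10⁹)(4.62×10⁻⁸) / (1.10)³ = 312.0 N/C.
√(1 + 3cos²61°) = √(1 + 3·0.2350) = √1.7051 ≈ 1.3058.
E ≈ 312.0 × 1.306 = 407.5 N/C.

E ≈ 407 N/C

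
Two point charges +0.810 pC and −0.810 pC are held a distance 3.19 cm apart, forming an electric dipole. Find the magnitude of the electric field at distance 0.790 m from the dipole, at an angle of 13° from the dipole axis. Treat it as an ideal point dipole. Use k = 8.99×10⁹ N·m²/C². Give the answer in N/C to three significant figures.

E ≈ 9.24×10⁻⁴ N/C

Dipole moment p = qd = (8.10×10⁻¹³ C)(0.0319 m) = 2.584×10⁻¹⁴ C·m.
At angle θ the dipole field magnitude is E = (kp/r³)·√(1 + 3cos²θ).
kp/r³ = (8.99×10⁹)(2.584×10⁻¹⁴) / (0.790)³ = 4.712×10⁻⁴ N/C.
√(1 + 3cos²13°) = √(1 + 3·0.9494) = √3.8482 ≈ 1.9617.
E ≈ 4.712×10⁻⁴ × 1.962 = 9.243×10⁻⁴ N/C.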